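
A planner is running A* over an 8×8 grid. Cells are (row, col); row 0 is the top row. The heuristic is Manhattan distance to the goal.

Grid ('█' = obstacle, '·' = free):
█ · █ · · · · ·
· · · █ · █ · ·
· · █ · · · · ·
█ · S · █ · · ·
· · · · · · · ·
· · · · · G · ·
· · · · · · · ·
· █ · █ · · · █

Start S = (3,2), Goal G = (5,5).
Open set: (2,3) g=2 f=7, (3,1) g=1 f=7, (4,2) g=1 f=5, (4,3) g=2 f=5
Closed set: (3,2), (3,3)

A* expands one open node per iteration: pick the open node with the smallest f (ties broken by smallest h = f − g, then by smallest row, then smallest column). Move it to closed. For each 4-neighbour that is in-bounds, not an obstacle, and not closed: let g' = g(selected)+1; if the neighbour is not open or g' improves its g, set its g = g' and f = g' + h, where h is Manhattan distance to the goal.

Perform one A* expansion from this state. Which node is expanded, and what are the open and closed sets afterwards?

expanded=(4,3); open=[(2,3) g=2 f=7, (3,1) g=1 f=7, (4,2) g=1 f=5, (4,4) g=3 f=5, (5,3) g=3 f=5]; closed=[(3,2), (3,3), (4,3)]

step 1: expand (4,3) (f=5, h=3) → closed; open now [(2,3) g=2 f=7, (3,1) g=1 f=7, (4,2) g=1 f=5, (4,4) g=3 f=5, (5,3) g=3 f=5]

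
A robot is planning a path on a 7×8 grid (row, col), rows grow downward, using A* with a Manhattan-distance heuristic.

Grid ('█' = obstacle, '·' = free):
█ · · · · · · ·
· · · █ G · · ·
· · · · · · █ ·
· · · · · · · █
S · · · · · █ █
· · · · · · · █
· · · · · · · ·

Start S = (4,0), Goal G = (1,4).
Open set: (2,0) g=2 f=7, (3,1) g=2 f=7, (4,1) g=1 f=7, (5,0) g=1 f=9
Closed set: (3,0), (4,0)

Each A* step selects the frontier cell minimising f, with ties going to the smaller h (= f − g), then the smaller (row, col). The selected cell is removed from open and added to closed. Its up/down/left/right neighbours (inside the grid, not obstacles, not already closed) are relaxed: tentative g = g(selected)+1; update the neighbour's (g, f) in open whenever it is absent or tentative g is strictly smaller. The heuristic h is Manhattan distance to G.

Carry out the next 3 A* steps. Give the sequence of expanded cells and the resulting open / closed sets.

order=[(2,0) → (1,0) → (1,1)]; open=[(0,1) g=5 f=9, (1,2) g=5 f=7, (2,1) g=3 f=7, (3,1) g=2 f=7, (4,1) g=1 f=7, (5,0) g=1 f=9]; closed=[(1,0), (1,1), (2,0), (3,0), (4,0)]

step 1: expand (2,0) (f=7, h=5) → closed; open now [(1,0) g=3 f=7, (2,1) g=3 f=7, (3,1) g=2 f=7, (4,1) g=1 f=7, (5,0) g=1 f=9]
step 2: expand (1,0) (f=7, h=4) → closed; open now [(1,1) g=4 f=7, (2,1) g=3 f=7, (3,1) g=2 f=7, (4,1) g=1 f=7, (5,0) g=1 f=9]
step 3: expand (1,1) (f=7, h=3) → closed; open now [(0,1) g=5 f=9, (1,2) g=5 f=7, (2,1) g=3 f=7, (3,1) g=2 f=7, (4,1) g=1 f=7, (5,0) g=1 f=9]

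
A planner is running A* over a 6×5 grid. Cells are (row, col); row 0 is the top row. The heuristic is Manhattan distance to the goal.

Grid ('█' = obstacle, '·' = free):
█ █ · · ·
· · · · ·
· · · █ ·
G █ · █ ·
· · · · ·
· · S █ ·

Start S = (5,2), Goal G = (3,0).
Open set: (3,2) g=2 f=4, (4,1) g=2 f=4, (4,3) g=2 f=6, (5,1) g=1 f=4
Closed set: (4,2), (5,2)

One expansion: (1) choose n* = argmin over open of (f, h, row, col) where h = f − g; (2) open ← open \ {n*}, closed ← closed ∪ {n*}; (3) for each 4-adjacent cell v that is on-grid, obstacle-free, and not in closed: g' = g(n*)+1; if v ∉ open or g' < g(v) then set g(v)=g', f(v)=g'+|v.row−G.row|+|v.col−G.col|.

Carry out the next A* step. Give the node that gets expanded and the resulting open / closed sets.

expanded=(3,2); open=[(2,2) g=3 f=6, (4,1) g=2 f=4, (4,3) g=2 f=6, (5,1) g=1 f=4]; closed=[(3,2), (4,2), (5,2)]

step 1: expand (3,2) (f=4, h=2) → closed; open now [(2,2) g=3 f=6, (4,1) g=2 f=4, (4,3) g=2 f=6, (5,1) g=1 f=4]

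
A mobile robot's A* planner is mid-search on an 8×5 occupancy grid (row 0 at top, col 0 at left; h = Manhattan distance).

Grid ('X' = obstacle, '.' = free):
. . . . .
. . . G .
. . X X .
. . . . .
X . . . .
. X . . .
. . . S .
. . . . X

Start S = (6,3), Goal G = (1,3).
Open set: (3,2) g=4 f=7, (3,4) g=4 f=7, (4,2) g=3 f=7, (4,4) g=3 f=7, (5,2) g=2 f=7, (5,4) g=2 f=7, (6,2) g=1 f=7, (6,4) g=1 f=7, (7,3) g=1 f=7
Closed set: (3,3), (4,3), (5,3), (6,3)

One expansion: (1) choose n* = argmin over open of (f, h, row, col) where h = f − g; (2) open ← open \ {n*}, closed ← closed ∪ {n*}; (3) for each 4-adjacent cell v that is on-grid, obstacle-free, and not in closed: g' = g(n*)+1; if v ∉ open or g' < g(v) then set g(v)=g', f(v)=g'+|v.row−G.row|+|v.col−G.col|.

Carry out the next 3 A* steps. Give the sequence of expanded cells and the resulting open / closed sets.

step 1: expand (3,2) (f=7, h=3) → closed; open now [(3,1) g=5 f=9, (3,4) g=4 f=7, (4,2) g=3 f=7, (4,4) g=3 f=7, (5,2) g=2 f=7, (5,4) g=2 f=7, (6,2) g=1 f=7, (6,4) g=1 f=7, (7,3) g=1 f=7]
step 2: expand (3,4) (f=7, h=3) → closed; open now [(2,4) g=5 f=7, (3,1) g=5 f=9, (4,2) g=3 f=7, (4,4) g=3 f=7, (5,2) g=2 f=7, (5,4) g=2 f=7, (6,2) g=1 f=7, (6,4) g=1 f=7, (7,3) g=1 f=7]
step 3: expand (2,4) (f=7, h=2) → closed; open now [(1,4) g=6 f=7, (3,1) g=5 f=9, (4,2) g=3 f=7, (4,4) g=3 f=7, (5,2) g=2 f=7, (5,4) g=2 f=7, (6,2) g=1 f=7, (6,4) g=1 f=7, (7,3) g=1 f=7]

order=[(3,2) → (3,4) → (2,4)]; open=[(1,4) g=6 f=7, (3,1) g=5 f=9, (4,2) g=3 f=7, (4,4) g=3 f=7, (5,2) g=2 f=7, (5,4) g=2 f=7, (6,2) g=1 f=7, (6,4) g=1 f=7, (7,3) g=1 f=7]; closed=[(2,4), (3,2), (3,3), (3,4), (4,3), (5,3), (6,3)]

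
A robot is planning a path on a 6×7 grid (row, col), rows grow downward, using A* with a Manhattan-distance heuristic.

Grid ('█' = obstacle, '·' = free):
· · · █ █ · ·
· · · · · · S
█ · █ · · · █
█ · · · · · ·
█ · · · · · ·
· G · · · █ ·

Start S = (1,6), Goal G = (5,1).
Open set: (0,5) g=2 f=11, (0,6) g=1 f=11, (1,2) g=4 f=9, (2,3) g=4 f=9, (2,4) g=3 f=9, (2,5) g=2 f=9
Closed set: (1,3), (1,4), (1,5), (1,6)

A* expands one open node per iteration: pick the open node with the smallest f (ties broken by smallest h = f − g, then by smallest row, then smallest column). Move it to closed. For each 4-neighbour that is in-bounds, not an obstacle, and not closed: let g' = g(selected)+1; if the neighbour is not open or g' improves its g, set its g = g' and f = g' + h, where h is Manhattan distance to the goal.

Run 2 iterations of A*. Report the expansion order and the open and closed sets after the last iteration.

order=[(1,2) → (1,1)]; open=[(0,1) g=6 f=11, (0,2) g=5 f=11, (0,5) g=2 f=11, (0,6) g=1 f=11, (1,0) g=6 f=11, (2,1) g=6 f=9, (2,3) g=4 f=9, (2,4) g=3 f=9, (2,5) g=2 f=9]; closed=[(1,1), (1,2), (1,3), (1,4), (1,5), (1,6)]

step 1: expand (1,2) (f=9, h=5) → closed; open now [(0,2) g=5 f=11, (0,5) g=2 f=11, (0,6) g=1 f=11, (1,1) g=5 f=9, (2,3) g=4 f=9, (2,4) g=3 f=9, (2,5) g=2 f=9]
step 2: expand (1,1) (f=9, h=4) → closed; open now [(0,1) g=6 f=11, (0,2) g=5 f=11, (0,5) g=2 f=11, (0,6) g=1 f=11, (1,0) g=6 f=11, (2,1) g=6 f=9, (2,3) g=4 f=9, (2,4) g=3 f=9, (2,5) g=2 f=9]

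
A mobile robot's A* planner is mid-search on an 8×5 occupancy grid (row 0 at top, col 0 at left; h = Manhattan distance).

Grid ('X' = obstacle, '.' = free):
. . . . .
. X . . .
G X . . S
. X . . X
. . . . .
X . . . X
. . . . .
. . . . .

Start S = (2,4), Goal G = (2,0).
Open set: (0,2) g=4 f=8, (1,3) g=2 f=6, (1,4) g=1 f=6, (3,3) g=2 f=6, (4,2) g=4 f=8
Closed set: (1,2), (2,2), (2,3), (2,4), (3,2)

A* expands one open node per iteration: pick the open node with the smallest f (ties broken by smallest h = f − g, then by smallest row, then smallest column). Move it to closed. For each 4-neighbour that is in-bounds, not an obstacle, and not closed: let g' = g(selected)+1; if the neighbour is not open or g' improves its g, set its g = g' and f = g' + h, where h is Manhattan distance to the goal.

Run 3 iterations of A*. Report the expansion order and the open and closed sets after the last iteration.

order=[(1,3) → (3,3) → (1,4)]; open=[(0,2) g=4 f=8, (0,3) g=3 f=8, (0,4) g=2 f=8, (4,2) g=4 f=8, (4,3) g=3 f=8]; closed=[(1,2), (1,3), (1,4), (2,2), (2,3), (2,4), (3,2), (3,3)]

step 1: expand (1,3) (f=6, h=4) → closed; open now [(0,2) g=4 f=8, (0,3) g=3 f=8, (1,4) g=1 f=6, (3,3) g=2 f=6, (4,2) g=4 f=8]
step 2: expand (3,3) (f=6, h=4) → closed; open now [(0,2) g=4 f=8, (0,3) g=3 f=8, (1,4) g=1 f=6, (4,2) g=4 f=8, (4,3) g=3 f=8]
step 3: expand (1,4) (f=6, h=5) → closed; open now [(0,2) g=4 f=8, (0,3) g=3 f=8, (0,4) g=2 f=8, (4,2) g=4 f=8, (4,3) g=3 f=8]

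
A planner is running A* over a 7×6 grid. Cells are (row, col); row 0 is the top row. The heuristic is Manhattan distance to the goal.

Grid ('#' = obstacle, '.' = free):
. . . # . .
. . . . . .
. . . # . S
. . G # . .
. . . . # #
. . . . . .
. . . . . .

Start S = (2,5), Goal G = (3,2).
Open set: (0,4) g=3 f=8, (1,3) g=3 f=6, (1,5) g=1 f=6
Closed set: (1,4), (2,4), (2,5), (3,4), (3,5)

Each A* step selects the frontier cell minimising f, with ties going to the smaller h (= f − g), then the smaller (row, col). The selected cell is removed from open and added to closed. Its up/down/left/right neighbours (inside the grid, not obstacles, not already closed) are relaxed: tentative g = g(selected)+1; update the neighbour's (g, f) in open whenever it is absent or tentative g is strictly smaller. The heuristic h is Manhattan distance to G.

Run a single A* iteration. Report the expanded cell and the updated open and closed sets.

expanded=(1,3); open=[(0,4) g=3 f=8, (1,2) g=4 f=6, (1,5) g=1 f=6]; closed=[(1,3), (1,4), (2,4), (2,5), (3,4), (3,5)]

step 1: expand (1,3) (f=6, h=3) → closed; open now [(0,4) g=3 f=8, (1,2) g=4 f=6, (1,5) g=1 f=6]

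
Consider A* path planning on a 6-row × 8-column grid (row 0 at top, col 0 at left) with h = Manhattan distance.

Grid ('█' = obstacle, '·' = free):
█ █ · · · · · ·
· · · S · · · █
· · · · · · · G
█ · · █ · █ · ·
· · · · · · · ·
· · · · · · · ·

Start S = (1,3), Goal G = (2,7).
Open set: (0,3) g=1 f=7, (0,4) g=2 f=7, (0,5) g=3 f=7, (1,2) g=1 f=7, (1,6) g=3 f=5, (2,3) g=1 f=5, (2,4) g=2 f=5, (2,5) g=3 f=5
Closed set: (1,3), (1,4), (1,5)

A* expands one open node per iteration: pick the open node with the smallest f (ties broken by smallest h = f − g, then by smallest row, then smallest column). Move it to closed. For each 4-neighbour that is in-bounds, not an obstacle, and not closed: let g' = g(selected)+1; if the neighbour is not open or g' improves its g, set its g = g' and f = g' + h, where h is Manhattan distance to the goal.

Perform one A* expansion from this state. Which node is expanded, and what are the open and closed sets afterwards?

expanded=(1,6); open=[(0,3) g=1 f=7, (0,4) g=2 f=7, (0,5) g=3 f=7, (0,6) g=4 f=7, (1,2) g=1 f=7, (2,3) g=1 f=5, (2,4) g=2 f=5, (2,5) g=3 f=5, (2,6) g=4 f=5]; closed=[(1,3), (1,4), (1,5), (1,6)]

step 1: expand (1,6) (f=5, h=2) → closed; open now [(0,3) g=1 f=7, (0,4) g=2 f=7, (0,5) g=3 f=7, (0,6) g=4 f=7, (1,2) g=1 f=7, (2,3) g=1 f=5, (2,4) g=2 f=5, (2,5) g=3 f=5, (2,6) g=4 f=5]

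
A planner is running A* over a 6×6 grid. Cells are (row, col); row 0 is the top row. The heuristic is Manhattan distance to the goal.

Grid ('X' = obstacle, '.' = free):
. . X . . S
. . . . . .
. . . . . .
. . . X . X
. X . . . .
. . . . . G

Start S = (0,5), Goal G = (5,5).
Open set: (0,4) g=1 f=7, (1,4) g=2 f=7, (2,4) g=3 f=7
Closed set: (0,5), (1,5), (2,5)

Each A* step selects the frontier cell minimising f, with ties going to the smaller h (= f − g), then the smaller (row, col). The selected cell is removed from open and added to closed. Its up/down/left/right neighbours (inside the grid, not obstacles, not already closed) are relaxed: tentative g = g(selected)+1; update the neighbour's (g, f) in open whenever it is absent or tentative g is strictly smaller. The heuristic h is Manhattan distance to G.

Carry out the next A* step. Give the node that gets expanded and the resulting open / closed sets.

expanded=(2,4); open=[(0,4) g=1 f=7, (1,4) g=2 f=7, (2,3) g=4 f=9, (3,4) g=4 f=7]; closed=[(0,5), (1,5), (2,4), (2,5)]

step 1: expand (2,4) (f=7, h=4) → closed; open now [(0,4) g=1 f=7, (1,4) g=2 f=7, (2,3) g=4 f=9, (3,4) g=4 f=7]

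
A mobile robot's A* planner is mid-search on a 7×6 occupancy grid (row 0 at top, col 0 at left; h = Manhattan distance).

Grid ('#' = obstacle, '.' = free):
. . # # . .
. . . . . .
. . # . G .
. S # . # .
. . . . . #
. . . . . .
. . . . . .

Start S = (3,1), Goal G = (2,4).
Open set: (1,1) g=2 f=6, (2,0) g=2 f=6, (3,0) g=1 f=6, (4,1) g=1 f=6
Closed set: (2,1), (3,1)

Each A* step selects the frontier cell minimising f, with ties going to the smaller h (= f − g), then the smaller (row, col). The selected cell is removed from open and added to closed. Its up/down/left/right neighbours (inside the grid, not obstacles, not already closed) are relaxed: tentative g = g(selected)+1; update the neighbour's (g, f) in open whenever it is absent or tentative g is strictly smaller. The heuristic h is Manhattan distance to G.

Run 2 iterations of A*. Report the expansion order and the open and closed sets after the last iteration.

step 1: expand (1,1) (f=6, h=4) → closed; open now [(0,1) g=3 f=8, (1,0) g=3 f=8, (1,2) g=3 f=6, (2,0) g=2 f=6, (3,0) g=1 f=6, (4,1) g=1 f=6]
step 2: expand (1,2) (f=6, h=3) → closed; open now [(0,1) g=3 f=8, (1,0) g=3 f=8, (1,3) g=4 f=6, (2,0) g=2 f=6, (3,0) g=1 f=6, (4,1) g=1 f=6]

order=[(1,1) → (1,2)]; open=[(0,1) g=3 f=8, (1,0) g=3 f=8, (1,3) g=4 f=6, (2,0) g=2 f=6, (3,0) g=1 f=6, (4,1) g=1 f=6]; closed=[(1,1), (1,2), (2,1), (3,1)]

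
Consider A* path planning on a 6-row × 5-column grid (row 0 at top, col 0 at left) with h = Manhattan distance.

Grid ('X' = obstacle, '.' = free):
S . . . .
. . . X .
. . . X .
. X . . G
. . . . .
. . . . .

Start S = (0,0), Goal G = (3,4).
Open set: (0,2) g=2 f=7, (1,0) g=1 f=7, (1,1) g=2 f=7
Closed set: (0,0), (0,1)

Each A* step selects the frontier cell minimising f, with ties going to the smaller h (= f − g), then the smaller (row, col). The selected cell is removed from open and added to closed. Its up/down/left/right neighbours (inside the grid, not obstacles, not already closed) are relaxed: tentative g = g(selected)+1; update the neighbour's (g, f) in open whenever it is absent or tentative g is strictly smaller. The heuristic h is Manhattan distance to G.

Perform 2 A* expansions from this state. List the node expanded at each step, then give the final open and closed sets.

step 1: expand (0,2) (f=7, h=5) → closed; open now [(0,3) g=3 f=7, (1,0) g=1 f=7, (1,1) g=2 f=7, (1,2) g=3 f=7]
step 2: expand (0,3) (f=7, h=4) → closed; open now [(0,4) g=4 f=7, (1,0) g=1 f=7, (1,1) g=2 f=7, (1,2) g=3 f=7]

order=[(0,2) → (0,3)]; open=[(0,4) g=4 f=7, (1,0) g=1 f=7, (1,1) g=2 f=7, (1,2) g=3 f=7]; closed=[(0,0), (0,1), (0,2), (0,3)]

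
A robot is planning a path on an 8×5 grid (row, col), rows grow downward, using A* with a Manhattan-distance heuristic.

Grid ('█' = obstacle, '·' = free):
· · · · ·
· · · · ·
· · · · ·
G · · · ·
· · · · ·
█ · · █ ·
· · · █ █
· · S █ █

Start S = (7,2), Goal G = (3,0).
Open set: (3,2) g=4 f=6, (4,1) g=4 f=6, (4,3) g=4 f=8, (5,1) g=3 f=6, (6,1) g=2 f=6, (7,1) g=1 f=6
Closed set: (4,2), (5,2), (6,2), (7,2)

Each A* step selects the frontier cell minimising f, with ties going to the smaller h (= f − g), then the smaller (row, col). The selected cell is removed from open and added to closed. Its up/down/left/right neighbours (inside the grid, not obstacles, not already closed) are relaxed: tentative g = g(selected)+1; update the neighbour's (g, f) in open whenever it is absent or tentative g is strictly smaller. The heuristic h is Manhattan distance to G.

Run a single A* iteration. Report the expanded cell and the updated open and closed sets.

step 1: expand (3,2) (f=6, h=2) → closed; open now [(2,2) g=5 f=8, (3,1) g=5 f=6, (3,3) g=5 f=8, (4,1) g=4 f=6, (4,3) g=4 f=8, (5,1) g=3 f=6, (6,1) g=2 f=6, (7,1) g=1 f=6]

expanded=(3,2); open=[(2,2) g=5 f=8, (3,1) g=5 f=6, (3,3) g=5 f=8, (4,1) g=4 f=6, (4,3) g=4 f=8, (5,1) g=3 f=6, (6,1) g=2 f=6, (7,1) g=1 f=6]; closed=[(3,2), (4,2), (5,2), (6,2), (7,2)]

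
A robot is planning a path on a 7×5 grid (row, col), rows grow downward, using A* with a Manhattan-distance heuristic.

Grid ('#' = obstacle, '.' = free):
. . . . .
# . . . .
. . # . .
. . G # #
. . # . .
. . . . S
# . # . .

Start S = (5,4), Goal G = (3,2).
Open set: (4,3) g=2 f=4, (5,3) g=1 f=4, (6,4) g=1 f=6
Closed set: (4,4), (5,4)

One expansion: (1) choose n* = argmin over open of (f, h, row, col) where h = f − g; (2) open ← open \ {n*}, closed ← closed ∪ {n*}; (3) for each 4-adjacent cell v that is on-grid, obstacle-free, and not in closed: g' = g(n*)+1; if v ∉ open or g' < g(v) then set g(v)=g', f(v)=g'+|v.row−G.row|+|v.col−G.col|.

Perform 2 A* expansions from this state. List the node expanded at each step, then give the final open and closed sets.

order=[(4,3) → (5,3)]; open=[(5,2) g=2 f=4, (6,3) g=2 f=6, (6,4) g=1 f=6]; closed=[(4,3), (4,4), (5,3), (5,4)]

step 1: expand (4,3) (f=4, h=2) → closed; open now [(5,3) g=1 f=4, (6,4) g=1 f=6]
step 2: expand (5,3) (f=4, h=3) → closed; open now [(5,2) g=2 f=4, (6,3) g=2 f=6, (6,4) g=1 f=6]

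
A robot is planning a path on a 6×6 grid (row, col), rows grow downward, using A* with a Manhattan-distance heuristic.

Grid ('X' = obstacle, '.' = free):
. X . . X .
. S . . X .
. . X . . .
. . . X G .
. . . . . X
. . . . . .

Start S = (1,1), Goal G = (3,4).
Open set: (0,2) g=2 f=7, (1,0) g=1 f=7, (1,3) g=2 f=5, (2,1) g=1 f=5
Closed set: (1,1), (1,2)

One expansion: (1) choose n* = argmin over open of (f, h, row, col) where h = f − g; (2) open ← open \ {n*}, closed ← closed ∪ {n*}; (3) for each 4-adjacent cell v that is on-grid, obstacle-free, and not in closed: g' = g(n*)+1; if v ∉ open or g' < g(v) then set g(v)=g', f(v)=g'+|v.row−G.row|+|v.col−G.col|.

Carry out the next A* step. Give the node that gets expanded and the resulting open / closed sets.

step 1: expand (1,3) (f=5, h=3) → closed; open now [(0,2) g=2 f=7, (0,3) g=3 f=7, (1,0) g=1 f=7, (2,1) g=1 f=5, (2,3) g=3 f=5]

expanded=(1,3); open=[(0,2) g=2 f=7, (0,3) g=3 f=7, (1,0) g=1 f=7, (2,1) g=1 f=5, (2,3) g=3 f=5]; closed=[(1,1), (1,2), (1,3)]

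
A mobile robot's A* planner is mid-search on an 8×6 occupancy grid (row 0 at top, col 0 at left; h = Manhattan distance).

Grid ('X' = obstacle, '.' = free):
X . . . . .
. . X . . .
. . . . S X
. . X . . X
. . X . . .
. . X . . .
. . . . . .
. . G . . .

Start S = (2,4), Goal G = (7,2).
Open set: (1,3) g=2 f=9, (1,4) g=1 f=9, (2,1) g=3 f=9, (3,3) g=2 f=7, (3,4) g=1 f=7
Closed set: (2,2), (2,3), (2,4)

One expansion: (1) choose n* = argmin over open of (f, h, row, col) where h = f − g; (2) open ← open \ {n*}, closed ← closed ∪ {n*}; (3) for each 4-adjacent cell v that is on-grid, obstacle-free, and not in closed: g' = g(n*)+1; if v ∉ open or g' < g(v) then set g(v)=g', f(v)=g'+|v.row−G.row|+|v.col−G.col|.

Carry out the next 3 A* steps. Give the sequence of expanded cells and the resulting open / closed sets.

step 1: expand (3,3) (f=7, h=5) → closed; open now [(1,3) g=2 f=9, (1,4) g=1 f=9, (2,1) g=3 f=9, (3,4) g=1 f=7, (4,3) g=3 f=7]
step 2: expand (4,3) (f=7, h=4) → closed; open now [(1,3) g=2 f=9, (1,4) g=1 f=9, (2,1) g=3 f=9, (3,4) g=1 f=7, (4,4) g=4 f=9, (5,3) g=4 f=7]
step 3: expand (5,3) (f=7, h=3) → closed; open now [(1,3) g=2 f=9, (1,4) g=1 f=9, (2,1) g=3 f=9, (3,4) g=1 f=7, (4,4) g=4 f=9, (5,4) g=5 f=9, (6,3) g=5 f=7]

order=[(3,3) → (4,3) → (5,3)]; open=[(1,3) g=2 f=9, (1,4) g=1 f=9, (2,1) g=3 f=9, (3,4) g=1 f=7, (4,4) g=4 f=9, (5,4) g=5 f=9, (6,3) g=5 f=7]; closed=[(2,2), (2,3), (2,4), (3,3), (4,3), (5,3)]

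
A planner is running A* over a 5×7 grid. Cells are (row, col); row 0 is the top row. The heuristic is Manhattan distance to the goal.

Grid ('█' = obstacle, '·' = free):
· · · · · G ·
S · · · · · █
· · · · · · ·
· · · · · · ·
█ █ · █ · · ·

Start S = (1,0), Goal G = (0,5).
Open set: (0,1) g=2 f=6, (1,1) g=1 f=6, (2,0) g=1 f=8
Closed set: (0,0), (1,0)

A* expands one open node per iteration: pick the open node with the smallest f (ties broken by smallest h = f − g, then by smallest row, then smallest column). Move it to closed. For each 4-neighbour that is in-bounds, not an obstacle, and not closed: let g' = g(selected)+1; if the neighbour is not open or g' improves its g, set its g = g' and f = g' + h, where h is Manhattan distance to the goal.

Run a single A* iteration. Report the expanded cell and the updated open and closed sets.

step 1: expand (0,1) (f=6, h=4) → closed; open now [(0,2) g=3 f=6, (1,1) g=1 f=6, (2,0) g=1 f=8]

expanded=(0,1); open=[(0,2) g=3 f=6, (1,1) g=1 f=6, (2,0) g=1 f=8]; closed=[(0,0), (0,1), (1,0)]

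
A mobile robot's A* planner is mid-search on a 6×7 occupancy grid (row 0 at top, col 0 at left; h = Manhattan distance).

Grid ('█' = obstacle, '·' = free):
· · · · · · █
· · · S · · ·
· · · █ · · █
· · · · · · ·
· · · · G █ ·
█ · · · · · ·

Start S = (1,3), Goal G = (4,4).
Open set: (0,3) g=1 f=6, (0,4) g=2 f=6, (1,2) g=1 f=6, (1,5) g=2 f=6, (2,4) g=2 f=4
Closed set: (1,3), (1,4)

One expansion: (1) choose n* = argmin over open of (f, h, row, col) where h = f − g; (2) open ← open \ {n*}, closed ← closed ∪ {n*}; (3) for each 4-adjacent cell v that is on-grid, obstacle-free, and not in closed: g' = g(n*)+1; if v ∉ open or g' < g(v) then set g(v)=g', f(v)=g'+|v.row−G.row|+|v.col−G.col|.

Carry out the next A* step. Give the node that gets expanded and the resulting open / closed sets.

step 1: expand (2,4) (f=4, h=2) → closed; open now [(0,3) g=1 f=6, (0,4) g=2 f=6, (1,2) g=1 f=6, (1,5) g=2 f=6, (2,5) g=3 f=6, (3,4) g=3 f=4]

expanded=(2,4); open=[(0,3) g=1 f=6, (0,4) g=2 f=6, (1,2) g=1 f=6, (1,5) g=2 f=6, (2,5) g=3 f=6, (3,4) g=3 f=4]; closed=[(1,3), (1,4), (2,4)]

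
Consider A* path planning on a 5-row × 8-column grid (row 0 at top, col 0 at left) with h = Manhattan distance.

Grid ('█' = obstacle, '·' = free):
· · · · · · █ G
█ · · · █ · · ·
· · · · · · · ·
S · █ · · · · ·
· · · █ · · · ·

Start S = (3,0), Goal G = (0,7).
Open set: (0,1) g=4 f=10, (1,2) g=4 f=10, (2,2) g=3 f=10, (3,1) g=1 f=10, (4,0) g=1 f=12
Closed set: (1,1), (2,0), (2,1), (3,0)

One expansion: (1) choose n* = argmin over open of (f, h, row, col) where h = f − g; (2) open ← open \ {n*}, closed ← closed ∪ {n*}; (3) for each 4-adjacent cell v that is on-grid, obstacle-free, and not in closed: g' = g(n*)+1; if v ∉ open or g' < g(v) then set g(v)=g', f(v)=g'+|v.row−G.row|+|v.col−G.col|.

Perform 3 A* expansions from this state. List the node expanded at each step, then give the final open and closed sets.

order=[(0,1) → (0,2) → (0,3)]; open=[(0,0) g=5 f=12, (0,4) g=7 f=10, (1,2) g=4 f=10, (1,3) g=7 f=12, (2,2) g=3 f=10, (3,1) g=1 f=10, (4,0) g=1 f=12]; closed=[(0,1), (0,2), (0,3), (1,1), (2,0), (2,1), (3,0)]

step 1: expand (0,1) (f=10, h=6) → closed; open now [(0,0) g=5 f=12, (0,2) g=5 f=10, (1,2) g=4 f=10, (2,2) g=3 f=10, (3,1) g=1 f=10, (4,0) g=1 f=12]
step 2: expand (0,2) (f=10, h=5) → closed; open now [(0,0) g=5 f=12, (0,3) g=6 f=10, (1,2) g=4 f=10, (2,2) g=3 f=10, (3,1) g=1 f=10, (4,0) g=1 f=12]
step 3: expand (0,3) (f=10, h=4) → closed; open now [(0,0) g=5 f=12, (0,4) g=7 f=10, (1,2) g=4 f=10, (1,3) g=7 f=12, (2,2) g=3 f=10, (3,1) g=1 f=10, (4,0) g=1 f=12]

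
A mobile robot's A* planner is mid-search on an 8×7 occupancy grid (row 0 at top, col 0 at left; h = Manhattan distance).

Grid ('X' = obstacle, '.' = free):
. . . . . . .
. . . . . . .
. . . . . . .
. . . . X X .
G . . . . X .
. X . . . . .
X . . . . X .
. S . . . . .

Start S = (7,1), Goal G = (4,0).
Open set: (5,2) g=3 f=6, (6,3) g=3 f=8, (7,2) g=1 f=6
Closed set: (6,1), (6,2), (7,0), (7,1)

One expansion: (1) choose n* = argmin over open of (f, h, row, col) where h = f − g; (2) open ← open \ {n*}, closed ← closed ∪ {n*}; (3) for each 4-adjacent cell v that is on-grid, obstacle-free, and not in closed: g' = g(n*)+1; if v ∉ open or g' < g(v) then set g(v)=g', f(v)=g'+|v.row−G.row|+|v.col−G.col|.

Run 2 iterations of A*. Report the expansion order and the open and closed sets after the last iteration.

step 1: expand (5,2) (f=6, h=3) → closed; open now [(4,2) g=4 f=6, (5,3) g=4 f=8, (6,3) g=3 f=8, (7,2) g=1 f=6]
step 2: expand (4,2) (f=6, h=2) → closed; open now [(3,2) g=5 f=8, (4,1) g=5 f=6, (4,3) g=5 f=8, (5,3) g=4 f=8, (6,3) g=3 f=8, (7,2) g=1 f=6]

order=[(5,2) → (4,2)]; open=[(3,2) g=5 f=8, (4,1) g=5 f=6, (4,3) g=5 f=8, (5,3) g=4 f=8, (6,3) g=3 f=8, (7,2) g=1 f=6]; closed=[(4,2), (5,2), (6,1), (6,2), (7,0), (7,1)]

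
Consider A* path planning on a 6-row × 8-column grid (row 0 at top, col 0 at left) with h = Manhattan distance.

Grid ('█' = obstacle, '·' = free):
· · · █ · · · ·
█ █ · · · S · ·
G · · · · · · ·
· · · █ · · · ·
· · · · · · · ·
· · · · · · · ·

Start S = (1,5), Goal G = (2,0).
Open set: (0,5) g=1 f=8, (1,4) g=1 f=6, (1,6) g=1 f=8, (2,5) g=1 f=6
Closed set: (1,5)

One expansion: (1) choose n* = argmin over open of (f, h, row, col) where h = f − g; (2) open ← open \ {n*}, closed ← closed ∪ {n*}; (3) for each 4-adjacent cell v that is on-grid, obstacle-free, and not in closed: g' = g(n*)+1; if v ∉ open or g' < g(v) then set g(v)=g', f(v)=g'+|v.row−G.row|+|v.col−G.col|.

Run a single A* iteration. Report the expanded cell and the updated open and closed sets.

step 1: expand (1,4) (f=6, h=5) → closed; open now [(0,4) g=2 f=8, (0,5) g=1 f=8, (1,3) g=2 f=6, (1,6) g=1 f=8, (2,4) g=2 f=6, (2,5) g=1 f=6]

expanded=(1,4); open=[(0,4) g=2 f=8, (0,5) g=1 f=8, (1,3) g=2 f=6, (1,6) g=1 f=8, (2,4) g=2 f=6, (2,5) g=1 f=6]; closed=[(1,4), (1,5)]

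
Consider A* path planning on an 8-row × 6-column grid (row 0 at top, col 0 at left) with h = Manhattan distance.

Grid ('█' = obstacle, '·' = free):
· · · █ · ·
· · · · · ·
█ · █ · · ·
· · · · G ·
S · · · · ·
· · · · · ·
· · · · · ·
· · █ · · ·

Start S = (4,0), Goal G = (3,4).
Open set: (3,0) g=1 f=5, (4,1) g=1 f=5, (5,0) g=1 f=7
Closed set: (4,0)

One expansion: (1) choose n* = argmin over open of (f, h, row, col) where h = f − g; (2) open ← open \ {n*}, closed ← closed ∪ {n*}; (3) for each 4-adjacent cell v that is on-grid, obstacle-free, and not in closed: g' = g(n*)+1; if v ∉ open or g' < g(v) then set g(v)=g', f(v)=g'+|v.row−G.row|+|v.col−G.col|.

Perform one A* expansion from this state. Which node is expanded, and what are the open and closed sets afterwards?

expanded=(3,0); open=[(3,1) g=2 f=5, (4,1) g=1 f=5, (5,0) g=1 f=7]; closed=[(3,0), (4,0)]

step 1: expand (3,0) (f=5, h=4) → closed; open now [(3,1) g=2 f=5, (4,1) g=1 f=5, (5,0) g=1 f=7]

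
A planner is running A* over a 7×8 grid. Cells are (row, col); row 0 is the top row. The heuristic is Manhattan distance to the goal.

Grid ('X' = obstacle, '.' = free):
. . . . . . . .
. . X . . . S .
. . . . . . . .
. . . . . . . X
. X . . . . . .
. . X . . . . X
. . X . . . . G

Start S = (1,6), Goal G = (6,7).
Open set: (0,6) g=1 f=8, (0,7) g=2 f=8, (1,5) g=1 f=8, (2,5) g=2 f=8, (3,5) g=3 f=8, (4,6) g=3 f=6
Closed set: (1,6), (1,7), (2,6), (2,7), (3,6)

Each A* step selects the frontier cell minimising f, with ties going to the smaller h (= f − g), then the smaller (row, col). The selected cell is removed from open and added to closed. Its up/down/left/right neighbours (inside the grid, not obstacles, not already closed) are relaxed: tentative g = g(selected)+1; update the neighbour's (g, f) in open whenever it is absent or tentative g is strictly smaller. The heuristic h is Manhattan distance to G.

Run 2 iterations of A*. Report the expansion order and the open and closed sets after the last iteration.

step 1: expand (4,6) (f=6, h=3) → closed; open now [(0,6) g=1 f=8, (0,7) g=2 f=8, (1,5) g=1 f=8, (2,5) g=2 f=8, (3,5) g=3 f=8, (4,5) g=4 f=8, (4,7) g=4 f=6, (5,6) g=4 f=6]
step 2: expand (4,7) (f=6, h=2) → closed; open now [(0,6) g=1 f=8, (0,7) g=2 f=8, (1,5) g=1 f=8, (2,5) g=2 f=8, (3,5) g=3 f=8, (4,5) g=4 f=8, (5,6) g=4 f=6]

order=[(4,6) → (4,7)]; open=[(0,6) g=1 f=8, (0,7) g=2 f=8, (1,5) g=1 f=8, (2,5) g=2 f=8, (3,5) g=3 f=8, (4,5) g=4 f=8, (5,6) g=4 f=6]; closed=[(1,6), (1,7), (2,6), (2,7), (3,6), (4,6), (4,7)]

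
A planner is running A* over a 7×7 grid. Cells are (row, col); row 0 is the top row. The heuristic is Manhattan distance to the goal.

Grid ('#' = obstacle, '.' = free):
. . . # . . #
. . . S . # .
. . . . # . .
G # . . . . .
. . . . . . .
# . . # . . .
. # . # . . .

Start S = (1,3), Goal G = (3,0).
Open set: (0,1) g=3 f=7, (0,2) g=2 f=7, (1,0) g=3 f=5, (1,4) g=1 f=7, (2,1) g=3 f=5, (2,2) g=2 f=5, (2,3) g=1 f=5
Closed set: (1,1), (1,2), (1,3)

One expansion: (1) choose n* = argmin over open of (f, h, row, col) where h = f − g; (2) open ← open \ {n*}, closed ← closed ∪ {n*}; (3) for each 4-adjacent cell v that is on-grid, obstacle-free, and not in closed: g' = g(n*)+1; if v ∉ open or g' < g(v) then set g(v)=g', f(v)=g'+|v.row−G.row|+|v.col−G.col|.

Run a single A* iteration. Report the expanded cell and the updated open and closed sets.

step 1: expand (1,0) (f=5, h=2) → closed; open now [(0,0) g=4 f=7, (0,1) g=3 f=7, (0,2) g=2 f=7, (1,4) g=1 f=7, (2,0) g=4 f=5, (2,1) g=3 f=5, (2,2) g=2 f=5, (2,3) g=1 f=5]

expanded=(1,0); open=[(0,0) g=4 f=7, (0,1) g=3 f=7, (0,2) g=2 f=7, (1,4) g=1 f=7, (2,0) g=4 f=5, (2,1) g=3 f=5, (2,2) g=2 f=5, (2,3) g=1 f=5]; closed=[(1,0), (1,1), (1,2), (1,3)]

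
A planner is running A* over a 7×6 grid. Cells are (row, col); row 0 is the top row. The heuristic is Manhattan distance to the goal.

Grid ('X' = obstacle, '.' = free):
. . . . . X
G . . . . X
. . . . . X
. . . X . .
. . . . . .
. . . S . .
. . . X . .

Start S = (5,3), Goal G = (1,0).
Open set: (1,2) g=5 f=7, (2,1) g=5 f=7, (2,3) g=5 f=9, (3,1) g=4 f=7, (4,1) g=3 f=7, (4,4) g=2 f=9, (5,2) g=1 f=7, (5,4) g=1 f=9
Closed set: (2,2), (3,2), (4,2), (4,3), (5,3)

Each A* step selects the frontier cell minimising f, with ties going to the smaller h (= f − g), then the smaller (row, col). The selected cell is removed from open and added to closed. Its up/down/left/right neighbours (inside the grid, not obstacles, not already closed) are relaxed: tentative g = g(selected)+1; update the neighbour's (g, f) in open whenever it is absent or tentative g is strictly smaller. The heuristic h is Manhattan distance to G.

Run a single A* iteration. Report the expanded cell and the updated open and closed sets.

expanded=(1,2); open=[(0,2) g=6 f=9, (1,1) g=6 f=7, (1,3) g=6 f=9, (2,1) g=5 f=7, (2,3) g=5 f=9, (3,1) g=4 f=7, (4,1) g=3 f=7, (4,4) g=2 f=9, (5,2) g=1 f=7, (5,4) g=1 f=9]; closed=[(1,2), (2,2), (3,2), (4,2), (4,3), (5,3)]

step 1: expand (1,2) (f=7, h=2) → closed; open now [(0,2) g=6 f=9, (1,1) g=6 f=7, (1,3) g=6 f=9, (2,1) g=5 f=7, (2,3) g=5 f=9, (3,1) g=4 f=7, (4,1) g=3 f=7, (4,4) g=2 f=9, (5,2) g=1 f=7, (5,4) g=1 f=9]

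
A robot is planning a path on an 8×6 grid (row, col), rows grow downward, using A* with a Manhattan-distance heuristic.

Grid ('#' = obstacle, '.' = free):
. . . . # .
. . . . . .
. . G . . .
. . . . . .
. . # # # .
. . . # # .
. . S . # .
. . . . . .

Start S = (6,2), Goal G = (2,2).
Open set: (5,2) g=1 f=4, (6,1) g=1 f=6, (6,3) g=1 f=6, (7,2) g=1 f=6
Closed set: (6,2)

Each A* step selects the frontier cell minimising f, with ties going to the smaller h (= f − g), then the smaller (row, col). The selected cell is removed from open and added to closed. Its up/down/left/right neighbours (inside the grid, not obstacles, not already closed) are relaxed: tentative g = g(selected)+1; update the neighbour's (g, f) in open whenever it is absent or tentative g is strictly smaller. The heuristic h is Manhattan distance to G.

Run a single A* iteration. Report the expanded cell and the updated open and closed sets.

step 1: expand (5,2) (f=4, h=3) → closed; open now [(5,1) g=2 f=6, (6,1) g=1 f=6, (6,3) g=1 f=6, (7,2) g=1 f=6]

expanded=(5,2); open=[(5,1) g=2 f=6, (6,1) g=1 f=6, (6,3) g=1 f=6, (7,2) g=1 f=6]; closed=[(5,2), (6,2)]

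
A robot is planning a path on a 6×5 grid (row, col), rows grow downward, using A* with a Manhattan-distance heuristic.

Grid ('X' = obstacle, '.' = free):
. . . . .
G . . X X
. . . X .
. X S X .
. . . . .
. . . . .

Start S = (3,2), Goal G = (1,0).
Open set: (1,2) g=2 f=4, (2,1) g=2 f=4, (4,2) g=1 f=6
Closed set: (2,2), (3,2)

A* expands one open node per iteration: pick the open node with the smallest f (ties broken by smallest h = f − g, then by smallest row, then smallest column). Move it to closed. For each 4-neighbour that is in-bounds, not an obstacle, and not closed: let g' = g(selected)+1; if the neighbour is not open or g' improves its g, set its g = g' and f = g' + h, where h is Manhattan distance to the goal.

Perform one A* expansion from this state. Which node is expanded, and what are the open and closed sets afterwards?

expanded=(1,2); open=[(0,2) g=3 f=6, (1,1) g=3 f=4, (2,1) g=2 f=4, (4,2) g=1 f=6]; closed=[(1,2), (2,2), (3,2)]

step 1: expand (1,2) (f=4, h=2) → closed; open now [(0,2) g=3 f=6, (1,1) g=3 f=4, (2,1) g=2 f=4, (4,2) g=1 f=6]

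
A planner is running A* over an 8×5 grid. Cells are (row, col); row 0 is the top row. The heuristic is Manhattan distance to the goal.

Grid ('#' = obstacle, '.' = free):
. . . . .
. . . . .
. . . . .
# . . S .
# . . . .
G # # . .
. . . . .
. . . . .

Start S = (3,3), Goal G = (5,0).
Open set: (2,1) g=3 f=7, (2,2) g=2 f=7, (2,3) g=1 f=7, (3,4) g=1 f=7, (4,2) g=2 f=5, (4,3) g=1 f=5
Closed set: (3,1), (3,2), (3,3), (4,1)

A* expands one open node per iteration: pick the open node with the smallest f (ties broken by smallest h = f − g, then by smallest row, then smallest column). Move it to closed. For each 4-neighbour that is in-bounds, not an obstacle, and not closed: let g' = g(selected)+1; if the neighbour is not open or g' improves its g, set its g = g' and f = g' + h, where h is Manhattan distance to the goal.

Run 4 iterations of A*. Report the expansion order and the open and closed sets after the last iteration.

step 1: expand (4,2) (f=5, h=3) → closed; open now [(2,1) g=3 f=7, (2,2) g=2 f=7, (2,3) g=1 f=7, (3,4) g=1 f=7, (4,3) g=1 f=5]
step 2: expand (4,3) (f=5, h=4) → closed; open now [(2,1) g=3 f=7, (2,2) g=2 f=7, (2,3) g=1 f=7, (3,4) g=1 f=7, (4,4) g=2 f=7, (5,3) g=2 f=5]
step 3: expand (5,3) (f=5, h=3) → closed; open now [(2,1) g=3 f=7, (2,2) g=2 f=7, (2,3) g=1 f=7, (3,4) g=1 f=7, (4,4) g=2 f=7, (5,4) g=3 f=7, (6,3) g=3 f=7]
step 4: expand (2,1) (f=7, h=4) → closed; open now [(1,1) g=4 f=9, (2,0) g=4 f=7, (2,2) g=2 f=7, (2,3) g=1 f=7, (3,4) g=1 f=7, (4,4) g=2 f=7, (5,4) g=3 f=7, (6,3) g=3 f=7]

order=[(4,2) → (4,3) → (5,3) → (2,1)]; open=[(1,1) g=4 f=9, (2,0) g=4 f=7, (2,2) g=2 f=7, (2,3) g=1 f=7, (3,4) g=1 f=7, (4,4) g=2 f=7, (5,4) g=3 f=7, (6,3) g=3 f=7]; closed=[(2,1), (3,1), (3,2), (3,3), (4,1), (4,2), (4,3), (5,3)]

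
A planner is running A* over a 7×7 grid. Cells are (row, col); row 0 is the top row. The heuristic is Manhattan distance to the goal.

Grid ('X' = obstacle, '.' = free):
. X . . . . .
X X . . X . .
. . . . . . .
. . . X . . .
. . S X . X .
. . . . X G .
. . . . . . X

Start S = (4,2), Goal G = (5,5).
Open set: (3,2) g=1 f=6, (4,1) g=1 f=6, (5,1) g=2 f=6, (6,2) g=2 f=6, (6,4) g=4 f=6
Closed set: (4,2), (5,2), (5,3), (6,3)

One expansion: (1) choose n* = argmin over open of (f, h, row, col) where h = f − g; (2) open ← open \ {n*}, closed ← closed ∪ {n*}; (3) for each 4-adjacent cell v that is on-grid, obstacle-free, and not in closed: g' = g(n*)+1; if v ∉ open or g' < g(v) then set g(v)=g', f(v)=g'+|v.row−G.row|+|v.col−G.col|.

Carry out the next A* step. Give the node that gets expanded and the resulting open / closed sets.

expanded=(6,4); open=[(3,2) g=1 f=6, (4,1) g=1 f=6, (5,1) g=2 f=6, (6,2) g=2 f=6, (6,5) g=5 f=6]; closed=[(4,2), (5,2), (5,3), (6,3), (6,4)]

step 1: expand (6,4) (f=6, h=2) → closed; open now [(3,2) g=1 f=6, (4,1) g=1 f=6, (5,1) g=2 f=6, (6,2) g=2 f=6, (6,5) g=5 f=6]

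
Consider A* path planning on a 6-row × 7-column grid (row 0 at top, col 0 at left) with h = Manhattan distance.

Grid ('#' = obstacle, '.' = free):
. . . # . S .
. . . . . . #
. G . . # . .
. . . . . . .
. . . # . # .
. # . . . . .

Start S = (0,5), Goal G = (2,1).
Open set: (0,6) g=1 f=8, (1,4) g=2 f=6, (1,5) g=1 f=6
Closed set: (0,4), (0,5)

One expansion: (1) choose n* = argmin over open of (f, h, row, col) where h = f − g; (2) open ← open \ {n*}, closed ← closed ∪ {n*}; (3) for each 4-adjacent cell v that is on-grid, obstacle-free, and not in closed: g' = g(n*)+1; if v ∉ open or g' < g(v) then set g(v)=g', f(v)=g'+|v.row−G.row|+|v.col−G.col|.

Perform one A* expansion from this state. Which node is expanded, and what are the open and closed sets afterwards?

step 1: expand (1,4) (f=6, h=4) → closed; open now [(0,6) g=1 f=8, (1,3) g=3 f=6, (1,5) g=1 f=6]

expanded=(1,4); open=[(0,6) g=1 f=8, (1,3) g=3 f=6, (1,5) g=1 f=6]; closed=[(0,4), (0,5), (1,4)]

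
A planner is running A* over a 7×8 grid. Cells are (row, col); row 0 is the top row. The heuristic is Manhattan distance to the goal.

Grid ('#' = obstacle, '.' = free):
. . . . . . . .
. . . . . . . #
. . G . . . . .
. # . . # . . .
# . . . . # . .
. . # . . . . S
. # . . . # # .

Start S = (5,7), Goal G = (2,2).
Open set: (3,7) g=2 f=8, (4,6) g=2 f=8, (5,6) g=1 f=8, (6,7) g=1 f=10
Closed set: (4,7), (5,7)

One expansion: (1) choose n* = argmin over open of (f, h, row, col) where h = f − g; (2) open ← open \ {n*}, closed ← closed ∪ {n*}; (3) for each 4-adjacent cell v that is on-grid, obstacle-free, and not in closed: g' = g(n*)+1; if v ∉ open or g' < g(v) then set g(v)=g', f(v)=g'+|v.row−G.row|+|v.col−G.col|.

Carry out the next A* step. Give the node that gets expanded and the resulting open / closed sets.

step 1: expand (3,7) (f=8, h=6) → closed; open now [(2,7) g=3 f=8, (3,6) g=3 f=8, (4,6) g=2 f=8, (5,6) g=1 f=8, (6,7) g=1 f=10]

expanded=(3,7); open=[(2,7) g=3 f=8, (3,6) g=3 f=8, (4,6) g=2 f=8, (5,6) g=1 f=8, (6,7) g=1 f=10]; closed=[(3,7), (4,7), (5,7)]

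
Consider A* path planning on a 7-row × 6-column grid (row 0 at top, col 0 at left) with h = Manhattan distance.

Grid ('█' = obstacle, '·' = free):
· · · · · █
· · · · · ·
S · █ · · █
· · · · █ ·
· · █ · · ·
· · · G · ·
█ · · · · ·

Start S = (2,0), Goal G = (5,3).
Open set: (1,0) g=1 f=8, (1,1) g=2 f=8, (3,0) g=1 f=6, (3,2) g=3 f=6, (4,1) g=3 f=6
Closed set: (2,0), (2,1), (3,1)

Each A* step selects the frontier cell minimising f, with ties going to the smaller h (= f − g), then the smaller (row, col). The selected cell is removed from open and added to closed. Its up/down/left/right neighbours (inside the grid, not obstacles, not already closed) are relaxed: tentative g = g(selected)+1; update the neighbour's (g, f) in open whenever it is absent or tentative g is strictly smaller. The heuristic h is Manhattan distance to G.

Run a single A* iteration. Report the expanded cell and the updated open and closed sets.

step 1: expand (3,2) (f=6, h=3) → closed; open now [(1,0) g=1 f=8, (1,1) g=2 f=8, (3,0) g=1 f=6, (3,3) g=4 f=6, (4,1) g=3 f=6]

expanded=(3,2); open=[(1,0) g=1 f=8, (1,1) g=2 f=8, (3,0) g=1 f=6, (3,3) g=4 f=6, (4,1) g=3 f=6]; closed=[(2,0), (2,1), (3,1), (3,2)]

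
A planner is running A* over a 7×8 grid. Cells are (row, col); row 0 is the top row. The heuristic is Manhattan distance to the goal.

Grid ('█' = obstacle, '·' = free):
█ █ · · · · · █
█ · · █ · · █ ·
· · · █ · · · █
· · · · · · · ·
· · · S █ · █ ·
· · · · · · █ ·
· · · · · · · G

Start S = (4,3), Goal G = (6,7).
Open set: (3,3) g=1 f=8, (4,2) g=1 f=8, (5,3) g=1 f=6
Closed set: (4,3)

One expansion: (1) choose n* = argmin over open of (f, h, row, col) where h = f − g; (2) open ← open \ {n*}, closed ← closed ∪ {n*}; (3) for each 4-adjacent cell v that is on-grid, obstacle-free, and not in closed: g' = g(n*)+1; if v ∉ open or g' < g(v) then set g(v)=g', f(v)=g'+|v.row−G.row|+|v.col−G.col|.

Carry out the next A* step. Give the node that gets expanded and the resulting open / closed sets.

expanded=(5,3); open=[(3,3) g=1 f=8, (4,2) g=1 f=8, (5,2) g=2 f=8, (5,4) g=2 f=6, (6,3) g=2 f=6]; closed=[(4,3), (5,3)]

step 1: expand (5,3) (f=6, h=5) → closed; open now [(3,3) g=1 f=8, (4,2) g=1 f=8, (5,2) g=2 f=8, (5,4) g=2 f=6, (6,3) g=2 f=6]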